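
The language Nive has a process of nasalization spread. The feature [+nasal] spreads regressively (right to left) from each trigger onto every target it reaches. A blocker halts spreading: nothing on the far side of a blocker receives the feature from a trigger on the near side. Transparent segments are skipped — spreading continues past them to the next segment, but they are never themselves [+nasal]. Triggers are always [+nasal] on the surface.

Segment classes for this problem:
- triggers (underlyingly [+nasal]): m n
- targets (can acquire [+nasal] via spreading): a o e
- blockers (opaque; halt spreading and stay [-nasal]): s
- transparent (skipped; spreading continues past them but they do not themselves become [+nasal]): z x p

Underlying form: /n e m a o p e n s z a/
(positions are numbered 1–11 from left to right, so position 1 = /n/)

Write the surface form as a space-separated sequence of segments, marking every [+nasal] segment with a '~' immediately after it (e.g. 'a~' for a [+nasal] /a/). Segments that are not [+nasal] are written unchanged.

n~ e~ m~ a~ o~ p e~ n~ s z a

From /n/ at 1 leftward: word edge.
From /m/ at 3 leftward: 2 /e/ → [+nasal]; 1 /n/ is itself a trigger — this domain ends here.
From /n/ at 8 leftward: 7 /e/ → [+nasal]; 6 /p/ transparent; 5 /o/ → [+nasal]; 4 /a/ → [+nasal]; 3 /m/ is itself a trigger — this domain ends here.
Target with no active source: position 11 stays [-nasal].
[+nasal] positions on the surface: 1 2 3 4 5 7 8.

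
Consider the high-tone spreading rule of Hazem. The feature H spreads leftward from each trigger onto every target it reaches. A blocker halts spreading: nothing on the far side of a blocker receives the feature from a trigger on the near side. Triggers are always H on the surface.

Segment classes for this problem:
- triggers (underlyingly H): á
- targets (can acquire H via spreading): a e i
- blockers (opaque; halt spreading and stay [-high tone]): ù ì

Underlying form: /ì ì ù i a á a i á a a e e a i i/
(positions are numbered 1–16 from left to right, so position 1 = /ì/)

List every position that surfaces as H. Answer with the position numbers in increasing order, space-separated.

4 5 6 7 8 9

From /á/ at 6 leftward: 5 /a/ → H; 4 /i/ → H; 3 /ù/ blocks.
From /á/ at 9 leftward: 8 /i/ → H; 7 /a/ → H; 6 /á/ is itself a trigger — this domain ends here.
Targets with no active source: positions 10 11 12 13 14 15 16 stay [-high tone].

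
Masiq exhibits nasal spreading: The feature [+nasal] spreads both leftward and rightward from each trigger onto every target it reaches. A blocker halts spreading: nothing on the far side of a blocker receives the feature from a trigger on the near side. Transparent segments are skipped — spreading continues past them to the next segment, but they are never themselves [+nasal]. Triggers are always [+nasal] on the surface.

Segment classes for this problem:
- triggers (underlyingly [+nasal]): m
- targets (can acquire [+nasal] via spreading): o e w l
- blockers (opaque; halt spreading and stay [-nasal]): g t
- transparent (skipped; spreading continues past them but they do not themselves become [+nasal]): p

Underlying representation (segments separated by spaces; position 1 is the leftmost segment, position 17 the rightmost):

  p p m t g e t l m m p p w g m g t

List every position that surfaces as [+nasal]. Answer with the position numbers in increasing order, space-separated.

From /m/ at 3 rightward: 4 /t/ blocks.
From /m/ at 3 leftward: 2 /p/ transparent; 1 /p/ transparent; word edge.
From /m/ at 9 rightward: 10 /m/ is itself a trigger — this domain ends here.
From /m/ at 9 leftward: 8 /l/ → [+nasal]; 7 /t/ blocks.
From /m/ at 10 rightward: 11 /p/ transparent; 12 /p/ transparent; 13 /w/ → [+nasal]; 14 /g/ blocks.
From /m/ at 10 leftward: 9 /m/ is itself a trigger — this domain ends here.
From /m/ at 15 rightward: 16 /g/ blocks.
From /m/ at 15 leftward: 14 /g/ blocks.
Target with no active source: position 6 stays [-nasal].

3 8 9 10 13 15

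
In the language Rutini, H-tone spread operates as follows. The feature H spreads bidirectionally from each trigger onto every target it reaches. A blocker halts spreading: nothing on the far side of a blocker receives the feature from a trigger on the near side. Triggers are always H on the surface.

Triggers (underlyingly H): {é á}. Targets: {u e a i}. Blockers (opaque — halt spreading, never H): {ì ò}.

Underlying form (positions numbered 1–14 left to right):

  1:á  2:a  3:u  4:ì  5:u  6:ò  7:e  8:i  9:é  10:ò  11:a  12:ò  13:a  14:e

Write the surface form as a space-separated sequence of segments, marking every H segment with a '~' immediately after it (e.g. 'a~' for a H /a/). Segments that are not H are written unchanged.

From /á/ at 1 rightward: 2 /a/ → H; 3 /u/ → H; 4 /ì/ blocks.
From /á/ at 1 leftward: word edge.
From /é/ at 9 rightward: 10 /ò/ blocks.
From /é/ at 9 leftward: 8 /i/ → H; 7 /e/ → H; 6 /ò/ blocks.
Targets with no active source: positions 5 11 13 14 stay [-high tone].
H positions on the surface: 1 2 3 7 8 9.

á~ a~ u~ ì u ò e~ i~ é~ ò a ò a e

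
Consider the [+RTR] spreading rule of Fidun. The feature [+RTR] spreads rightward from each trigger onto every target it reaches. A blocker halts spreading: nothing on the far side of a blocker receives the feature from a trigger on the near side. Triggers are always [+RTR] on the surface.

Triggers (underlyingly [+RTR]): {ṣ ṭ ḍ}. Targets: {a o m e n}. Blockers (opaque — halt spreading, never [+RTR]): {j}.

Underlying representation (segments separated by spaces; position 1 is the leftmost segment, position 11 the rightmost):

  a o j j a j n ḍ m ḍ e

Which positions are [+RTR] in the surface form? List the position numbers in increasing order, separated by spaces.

8 9 10 11

From /ḍ/ at 8 rightward: 9 /m/ → [+RTR]; 10 /ḍ/ is itself a trigger — this domain ends here.
From /ḍ/ at 10 rightward: 11 /e/ → [+RTR]; word edge.
Targets with no active source: positions 1 2 5 7 stay [-emphatic].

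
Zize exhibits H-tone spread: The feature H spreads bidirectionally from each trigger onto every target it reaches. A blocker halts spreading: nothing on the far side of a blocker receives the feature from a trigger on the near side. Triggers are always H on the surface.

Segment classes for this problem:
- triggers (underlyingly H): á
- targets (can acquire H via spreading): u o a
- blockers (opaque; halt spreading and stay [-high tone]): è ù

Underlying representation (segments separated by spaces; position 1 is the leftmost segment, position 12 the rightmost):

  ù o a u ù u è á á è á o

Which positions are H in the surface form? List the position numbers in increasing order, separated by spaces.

From /á/ at 8 rightward: 9 /á/ is itself a trigger — this domain ends here.
From /á/ at 8 leftward: 7 /è/ blocks.
From /á/ at 9 rightward: 10 /è/ blocks.
From /á/ at 9 leftward: 8 /á/ is itself a trigger — this domain ends here.
From /á/ at 11 rightward: 12 /o/ → H; word edge.
From /á/ at 11 leftward: 10 /è/ blocks.
Targets with no active source: positions 2 3 4 6 stay [-high tone].

8 9 11 12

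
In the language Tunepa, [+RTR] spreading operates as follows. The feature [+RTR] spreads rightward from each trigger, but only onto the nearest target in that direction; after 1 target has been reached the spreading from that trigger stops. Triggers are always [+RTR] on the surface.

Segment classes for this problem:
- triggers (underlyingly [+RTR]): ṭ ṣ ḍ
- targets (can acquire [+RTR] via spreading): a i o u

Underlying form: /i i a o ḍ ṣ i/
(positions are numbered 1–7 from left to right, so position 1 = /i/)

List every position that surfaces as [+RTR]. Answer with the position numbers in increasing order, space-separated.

From /ḍ/ at 5 rightward: 6 /ṣ/ is itself a trigger — this domain ends here.
From /ṣ/ at 6 rightward: 7 /i/ → [+RTR]; bound reached.
Targets with no active source: positions 1 2 3 4 stay [-emphatic].

5 6 7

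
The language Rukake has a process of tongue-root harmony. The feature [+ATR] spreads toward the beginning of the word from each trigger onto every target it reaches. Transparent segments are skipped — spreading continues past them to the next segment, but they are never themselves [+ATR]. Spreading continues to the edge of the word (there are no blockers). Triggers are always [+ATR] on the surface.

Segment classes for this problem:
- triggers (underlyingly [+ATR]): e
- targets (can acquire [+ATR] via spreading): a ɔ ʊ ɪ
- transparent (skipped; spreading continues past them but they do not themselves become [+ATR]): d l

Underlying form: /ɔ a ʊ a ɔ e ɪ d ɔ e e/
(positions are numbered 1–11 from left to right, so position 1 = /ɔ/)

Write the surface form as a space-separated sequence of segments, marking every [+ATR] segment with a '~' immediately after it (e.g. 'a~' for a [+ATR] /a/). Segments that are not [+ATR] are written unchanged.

From /e/ at 6 leftward: 5 /ɔ/ → [+ATR]; 4 /a/ → [+ATR]; 3 /ʊ/ → [+ATR]; 2 /a/ → [+ATR]; 1 /ɔ/ → [+ATR]; word edge.
From /e/ at 10 leftward: 9 /ɔ/ → [+ATR]; 8 /d/ transparent; 7 /ɪ/ → [+ATR]; 6 /e/ is itself a trigger — this domain ends here.
From /e/ at 11 leftward: 10 /e/ is itself a trigger — this domain ends here.
[+ATR] positions on the surface: 1 2 3 4 5 6 7 9 10 11.

ɔ~ a~ ʊ~ a~ ɔ~ e~ ɪ~ d ɔ~ e~ e~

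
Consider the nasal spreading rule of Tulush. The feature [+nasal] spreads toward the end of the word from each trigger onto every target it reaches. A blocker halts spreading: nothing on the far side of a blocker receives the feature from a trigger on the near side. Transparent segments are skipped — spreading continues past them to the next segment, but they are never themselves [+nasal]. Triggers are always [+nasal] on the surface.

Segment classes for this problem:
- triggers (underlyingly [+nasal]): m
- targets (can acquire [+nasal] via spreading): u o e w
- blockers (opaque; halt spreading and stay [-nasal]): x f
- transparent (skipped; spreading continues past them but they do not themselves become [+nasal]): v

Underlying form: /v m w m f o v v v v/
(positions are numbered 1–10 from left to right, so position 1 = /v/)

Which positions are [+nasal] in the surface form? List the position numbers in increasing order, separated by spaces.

From /m/ at 2 rightward: 3 /w/ → [+nasal]; 4 /m/ is itself a trigger — this domain ends here.
From /m/ at 4 rightward: 5 /f/ blocks.
Target with no active source: position 6 stays [-nasal].

2 3 4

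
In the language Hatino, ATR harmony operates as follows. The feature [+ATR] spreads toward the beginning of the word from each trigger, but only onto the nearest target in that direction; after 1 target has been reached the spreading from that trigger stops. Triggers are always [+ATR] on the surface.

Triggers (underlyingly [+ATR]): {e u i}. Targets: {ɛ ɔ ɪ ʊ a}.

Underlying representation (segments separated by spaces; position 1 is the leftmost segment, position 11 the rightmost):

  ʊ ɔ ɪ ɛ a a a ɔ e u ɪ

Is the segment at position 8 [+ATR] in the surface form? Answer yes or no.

yes

From /e/ at 9 leftward: 8 /ɔ/ → [+ATR]; bound reached.
From /u/ at 10 leftward: 9 /e/ is itself a trigger — this domain ends here.
Targets with no active source: positions 1 2 3 4 5 6 7 11 stay [-ATR].
[+ATR] positions on the surface: 8 9 10.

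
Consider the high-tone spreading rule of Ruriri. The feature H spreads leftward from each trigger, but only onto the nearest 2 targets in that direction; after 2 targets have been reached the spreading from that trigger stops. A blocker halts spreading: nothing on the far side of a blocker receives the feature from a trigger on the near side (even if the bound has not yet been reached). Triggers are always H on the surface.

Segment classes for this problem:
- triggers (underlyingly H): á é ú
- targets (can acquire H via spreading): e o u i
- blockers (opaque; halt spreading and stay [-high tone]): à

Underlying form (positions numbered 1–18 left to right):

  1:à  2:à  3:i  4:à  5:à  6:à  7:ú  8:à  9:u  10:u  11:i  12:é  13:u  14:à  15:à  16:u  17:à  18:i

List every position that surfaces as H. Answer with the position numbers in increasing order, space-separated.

From /ú/ at 7 leftward: 6 /à/ blocks.
From /é/ at 12 leftward: 11 /i/ → H; 10 /u/ → H; bound reached.
Targets with no active source: positions 3 9 13 16 18 stay [-high tone].

7 10 11 12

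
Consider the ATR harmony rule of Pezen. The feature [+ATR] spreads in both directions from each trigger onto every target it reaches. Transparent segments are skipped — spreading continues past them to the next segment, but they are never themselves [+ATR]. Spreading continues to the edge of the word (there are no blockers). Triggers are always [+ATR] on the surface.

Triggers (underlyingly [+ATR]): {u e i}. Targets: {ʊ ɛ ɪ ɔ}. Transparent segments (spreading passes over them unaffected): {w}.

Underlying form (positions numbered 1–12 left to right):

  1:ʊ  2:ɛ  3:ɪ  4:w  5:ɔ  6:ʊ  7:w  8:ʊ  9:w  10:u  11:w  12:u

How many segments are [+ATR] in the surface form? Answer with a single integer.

8

From /u/ at 10 rightward: 11 /w/ transparent; 12 /u/ is itself a trigger — this domain ends here.
From /u/ at 10 leftward: 9 /w/ transparent; 8 /ʊ/ → [+ATR]; 7 /w/ transparent; 6 /ʊ/ → [+ATR]; 5 /ɔ/ → [+ATR]; 4 /w/ transparent; 3 /ɪ/ → [+ATR]; 2 /ɛ/ → [+ATR]; 1 /ʊ/ → [+ATR]; word edge.
From /u/ at 12 rightward: word edge.
From /u/ at 12 leftward: 11 /w/ transparent; 10 /u/ is itself a trigger — this domain ends here.
[+ATR] positions on the surface: 1 2 3 5 6 8 10 12.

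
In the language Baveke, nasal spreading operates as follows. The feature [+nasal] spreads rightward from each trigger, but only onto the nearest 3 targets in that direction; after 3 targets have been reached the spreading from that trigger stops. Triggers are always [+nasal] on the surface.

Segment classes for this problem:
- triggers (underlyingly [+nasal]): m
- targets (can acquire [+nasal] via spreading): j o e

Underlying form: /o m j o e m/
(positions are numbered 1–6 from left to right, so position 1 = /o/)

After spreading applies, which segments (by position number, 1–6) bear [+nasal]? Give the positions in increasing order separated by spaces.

From /m/ at 2 rightward: 3 /j/ → [+nasal]; 4 /o/ → [+nasal]; 5 /e/ → [+nasal]; bound reached.
From /m/ at 6 rightward: word edge.
Target with no active source: position 1 stays [-nasal].

2 3 4 5 6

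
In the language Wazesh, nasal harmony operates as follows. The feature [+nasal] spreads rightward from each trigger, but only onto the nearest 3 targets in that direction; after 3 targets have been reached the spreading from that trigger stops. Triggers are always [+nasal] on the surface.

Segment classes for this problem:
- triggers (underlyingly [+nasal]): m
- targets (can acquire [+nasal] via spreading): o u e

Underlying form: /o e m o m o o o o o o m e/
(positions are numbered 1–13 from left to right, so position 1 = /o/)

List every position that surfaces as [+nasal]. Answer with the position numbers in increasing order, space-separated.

3 4 5 6 7 8 12 13

From /m/ at 3 rightward: 4 /o/ → [+nasal]; 5 /m/ is itself a trigger — this domain ends here.
From /m/ at 5 rightward: 6 /o/ → [+nasal]; 7 /o/ → [+nasal]; 8 /o/ → [+nasal]; bound reached.
From /m/ at 12 rightward: 13 /e/ → [+nasal]; word edge.
Targets with no active source: positions 1 2 9 10 11 stay [-nasal].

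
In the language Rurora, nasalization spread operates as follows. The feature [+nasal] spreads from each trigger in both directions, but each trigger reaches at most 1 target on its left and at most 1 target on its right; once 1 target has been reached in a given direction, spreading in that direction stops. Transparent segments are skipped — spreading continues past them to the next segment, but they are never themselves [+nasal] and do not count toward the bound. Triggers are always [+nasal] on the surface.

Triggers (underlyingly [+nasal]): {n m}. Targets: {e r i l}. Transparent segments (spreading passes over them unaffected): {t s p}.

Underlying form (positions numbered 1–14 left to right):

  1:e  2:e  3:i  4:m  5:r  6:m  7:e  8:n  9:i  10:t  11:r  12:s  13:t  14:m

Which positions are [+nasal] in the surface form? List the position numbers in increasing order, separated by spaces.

3 4 5 6 7 8 9 11 14

From /m/ at 4 rightward: 5 /r/ → [+nasal]; bound reached.
From /m/ at 4 leftward: 3 /i/ → [+nasal]; bound reached.
From /m/ at 6 rightward: 7 /e/ → [+nasal]; bound reached.
From /m/ at 6 leftward: 5 /r/ → [+nasal]; bound reached.
From /n/ at 8 rightward: 9 /i/ → [+nasal]; bound reached.
From /n/ at 8 leftward: 7 /e/ → [+nasal]; bound reached.
From /m/ at 14 rightward: word edge.
From /m/ at 14 leftward: 13 /t/ transparent; 12 /s/ transparent; 11 /r/ → [+nasal]; bound reached.
Targets with no active source: positions 1 2 stay [-nasal].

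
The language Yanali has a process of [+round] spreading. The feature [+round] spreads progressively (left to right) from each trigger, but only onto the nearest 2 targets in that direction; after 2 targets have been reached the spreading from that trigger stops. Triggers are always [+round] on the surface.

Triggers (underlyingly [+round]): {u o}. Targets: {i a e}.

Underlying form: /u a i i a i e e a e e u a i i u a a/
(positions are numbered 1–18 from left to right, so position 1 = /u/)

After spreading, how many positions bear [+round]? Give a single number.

From /u/ at 1 rightward: 2 /a/ → [+round]; 3 /i/ → [+round]; bound reached.
From /u/ at 12 rightward: 13 /a/ → [+round]; 14 /i/ → [+round]; bound reached.
From /u/ at 16 rightward: 17 /a/ → [+round]; 18 /a/ → [+round]; bound reached.
Targets with no active source: positions 4 5 6 7 8 9 10 11 15 stay [-round].
[+round] positions on the surface: 1 2 3 12 13 14 16 17 18.

9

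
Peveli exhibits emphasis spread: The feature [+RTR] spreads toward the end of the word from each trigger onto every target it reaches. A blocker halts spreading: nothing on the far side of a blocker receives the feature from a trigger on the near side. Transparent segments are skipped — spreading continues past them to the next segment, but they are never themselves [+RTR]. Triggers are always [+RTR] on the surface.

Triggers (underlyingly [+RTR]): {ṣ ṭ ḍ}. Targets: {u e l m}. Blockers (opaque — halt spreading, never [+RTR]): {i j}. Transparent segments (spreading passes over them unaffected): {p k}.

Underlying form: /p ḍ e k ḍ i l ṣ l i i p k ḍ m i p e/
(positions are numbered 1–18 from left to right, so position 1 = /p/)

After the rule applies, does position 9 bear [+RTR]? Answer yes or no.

yes

From /ḍ/ at 2 rightward: 3 /e/ → [+RTR]; 4 /k/ transparent; 5 /ḍ/ is itself a trigger — this domain ends here.
From /ḍ/ at 5 rightward: 6 /i/ blocks.
From /ṣ/ at 8 rightward: 9 /l/ → [+RTR]; 10 /i/ blocks.
From /ḍ/ at 14 rightward: 15 /m/ → [+RTR]; 16 /i/ blocks.
Targets with no active source: positions 7 18 stay [-emphatic].
[+RTR] positions on the surface: 2 3 5 8 9 14 15.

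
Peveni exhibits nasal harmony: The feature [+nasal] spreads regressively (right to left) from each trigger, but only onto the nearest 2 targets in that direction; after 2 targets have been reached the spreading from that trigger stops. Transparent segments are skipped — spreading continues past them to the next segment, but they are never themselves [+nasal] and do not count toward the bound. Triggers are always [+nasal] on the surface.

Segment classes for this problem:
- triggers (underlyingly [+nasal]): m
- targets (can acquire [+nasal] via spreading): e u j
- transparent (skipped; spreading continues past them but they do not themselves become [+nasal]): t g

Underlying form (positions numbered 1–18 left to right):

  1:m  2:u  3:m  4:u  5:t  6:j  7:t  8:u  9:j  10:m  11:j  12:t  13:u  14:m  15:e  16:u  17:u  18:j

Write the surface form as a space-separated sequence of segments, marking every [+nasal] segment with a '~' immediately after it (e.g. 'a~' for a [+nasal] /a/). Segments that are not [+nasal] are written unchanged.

From /m/ at 1 leftward: word edge.
From /m/ at 3 leftward: 2 /u/ → [+nasal]; 1 /m/ is itself a trigger — this domain ends here.
From /m/ at 10 leftward: 9 /j/ → [+nasal]; 8 /u/ → [+nasal]; bound reached.
From /m/ at 14 leftward: 13 /u/ → [+nasal]; 12 /t/ transparent; 11 /j/ → [+nasal]; bound reached.
Targets with no active source: positions 4 6 15 16 17 18 stay [-nasal].
[+nasal] positions on the surface: 1 2 3 8 9 10 11 13 14.

m~ u~ m~ u t j t u~ j~ m~ j~ t u~ m~ e u u j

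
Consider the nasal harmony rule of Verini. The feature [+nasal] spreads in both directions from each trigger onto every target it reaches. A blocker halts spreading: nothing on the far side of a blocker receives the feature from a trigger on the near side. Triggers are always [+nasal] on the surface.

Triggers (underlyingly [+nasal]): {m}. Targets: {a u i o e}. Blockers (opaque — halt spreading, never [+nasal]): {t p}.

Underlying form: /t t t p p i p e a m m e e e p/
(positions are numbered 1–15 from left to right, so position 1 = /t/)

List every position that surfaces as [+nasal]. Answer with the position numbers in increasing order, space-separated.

From /m/ at 10 rightward: 11 /m/ is itself a trigger — this domain ends here.
From /m/ at 10 leftward: 9 /a/ → [+nasal]; 8 /e/ → [+nasal]; 7 /p/ blocks.
From /m/ at 11 rightward: 12 /e/ → [+nasal]; 13 /e/ → [+nasal]; 14 /e/ → [+nasal]; 15 /p/ blocks.
From /m/ at 11 leftward: 10 /m/ is itself a trigger — this domain ends here.
Target with no active source: position 6 stays [-nasal].

8 9 10 11 12 13 14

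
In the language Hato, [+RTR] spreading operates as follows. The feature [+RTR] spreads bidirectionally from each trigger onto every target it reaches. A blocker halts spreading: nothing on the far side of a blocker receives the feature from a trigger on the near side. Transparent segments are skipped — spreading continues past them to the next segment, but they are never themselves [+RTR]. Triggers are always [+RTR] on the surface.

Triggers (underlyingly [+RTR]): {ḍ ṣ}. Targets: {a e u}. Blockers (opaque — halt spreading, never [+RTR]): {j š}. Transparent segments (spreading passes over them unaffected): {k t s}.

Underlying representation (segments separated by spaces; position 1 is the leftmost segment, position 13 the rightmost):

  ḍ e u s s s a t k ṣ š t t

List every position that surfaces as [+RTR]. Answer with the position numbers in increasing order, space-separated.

From /ḍ/ at 1 rightward: 2 /e/ → [+RTR]; 3 /u/ → [+RTR]; 4 /s/ transparent; 5 /s/ transparent; 6 /s/ transparent; 7 /a/ → [+RTR]; 8 /t/ transparent; 9 /k/ transparent; 10 /ṣ/ is itself a trigger — this domain ends here.
From /ḍ/ at 1 leftward: word edge.
From /ṣ/ at 10 rightward: 11 /š/ blocks.
From /ṣ/ at 10 leftward: 9 /k/ transparent; 8 /t/ transparent; 7 /a/ → [+RTR]; 6 /s/ transparent; 5 /s/ transparent; 4 /s/ transparent; 3 /u/ → [+RTR]; 2 /e/ → [+RTR]; 1 /ḍ/ is itself a trigger — this domain ends here.

1 2 3 7 10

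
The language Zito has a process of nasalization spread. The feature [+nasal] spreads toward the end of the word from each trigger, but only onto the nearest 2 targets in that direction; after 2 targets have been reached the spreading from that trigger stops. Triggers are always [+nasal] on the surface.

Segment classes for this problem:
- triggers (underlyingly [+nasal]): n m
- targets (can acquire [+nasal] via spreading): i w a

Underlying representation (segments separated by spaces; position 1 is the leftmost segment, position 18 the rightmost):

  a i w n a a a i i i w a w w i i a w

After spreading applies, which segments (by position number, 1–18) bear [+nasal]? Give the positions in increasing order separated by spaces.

From /n/ at 4 rightward: 5 /a/ → [+nasal]; 6 /a/ → [+nasal]; bound reached.
Targets with no active source: positions 1 2 3 7 8 9 10 11 12 13 14 15 16 17 18 stay [-nasal].

4 5 6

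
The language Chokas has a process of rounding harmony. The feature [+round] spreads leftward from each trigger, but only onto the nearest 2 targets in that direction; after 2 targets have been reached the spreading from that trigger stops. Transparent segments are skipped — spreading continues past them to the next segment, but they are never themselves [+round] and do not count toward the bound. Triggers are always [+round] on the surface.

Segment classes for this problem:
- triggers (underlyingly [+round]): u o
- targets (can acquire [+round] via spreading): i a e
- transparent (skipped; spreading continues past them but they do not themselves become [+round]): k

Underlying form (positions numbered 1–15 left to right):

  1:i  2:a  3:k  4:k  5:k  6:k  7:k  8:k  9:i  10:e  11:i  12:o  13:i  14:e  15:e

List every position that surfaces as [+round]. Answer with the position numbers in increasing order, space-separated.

10 11 12

From /o/ at 12 leftward: 11 /i/ → [+round]; 10 /e/ → [+round]; bound reached.
Targets with no active source: positions 1 2 9 13 14 15 stay [-round].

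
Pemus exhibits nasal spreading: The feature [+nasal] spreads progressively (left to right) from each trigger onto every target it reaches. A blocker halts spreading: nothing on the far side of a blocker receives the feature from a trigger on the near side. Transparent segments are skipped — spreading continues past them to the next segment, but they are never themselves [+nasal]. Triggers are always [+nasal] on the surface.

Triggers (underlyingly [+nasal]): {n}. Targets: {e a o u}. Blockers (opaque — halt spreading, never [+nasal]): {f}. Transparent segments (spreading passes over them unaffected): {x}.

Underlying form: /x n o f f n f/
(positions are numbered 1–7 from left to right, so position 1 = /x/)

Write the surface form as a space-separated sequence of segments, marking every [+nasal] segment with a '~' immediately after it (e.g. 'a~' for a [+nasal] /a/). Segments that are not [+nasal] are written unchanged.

x n~ o~ f f n~ f

From /n/ at 2 rightward: 3 /o/ → [+nasal]; 4 /f/ blocks.
From /n/ at 6 rightward: 7 /f/ blocks.
[+nasal] positions on the surface: 2 3 6.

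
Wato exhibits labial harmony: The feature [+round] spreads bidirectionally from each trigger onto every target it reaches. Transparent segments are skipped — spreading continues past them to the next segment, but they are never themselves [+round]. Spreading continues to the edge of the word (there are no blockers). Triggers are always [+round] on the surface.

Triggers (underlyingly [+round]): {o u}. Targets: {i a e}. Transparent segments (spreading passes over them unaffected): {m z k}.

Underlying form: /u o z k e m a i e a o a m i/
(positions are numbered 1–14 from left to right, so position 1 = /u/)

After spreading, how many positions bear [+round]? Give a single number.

10

From /u/ at 1 rightward: 2 /o/ is itself a trigger — this domain ends here.
From /u/ at 1 leftward: word edge.
From /o/ at 2 rightward: 3 /z/ transparent; 4 /k/ transparent; 5 /e/ → [+round]; 6 /m/ transparent; 7 /a/ → [+round]; 8 /i/ → [+round]; 9 /e/ → [+round]; 10 /a/ → [+round]; 11 /o/ is itself a trigger — this domain ends here.
From /o/ at 2 leftward: 1 /u/ is itself a trigger — this domain ends here.
From /o/ at 11 rightward: 12 /a/ → [+round]; 13 /m/ transparent; 14 /i/ → [+round]; word edge.
From /o/ at 11 leftward: 10 /a/ → [+round]; 9 /e/ → [+round]; 8 /i/ → [+round]; 7 /a/ → [+round]; 6 /m/ transparent; 5 /e/ → [+round]; 4 /k/ transparent; 3 /z/ transparent; 2 /o/ is itself a trigger — this domain ends here.
[+round] positions on the surface: 1 2 5 7 8 9 10 11 12 14.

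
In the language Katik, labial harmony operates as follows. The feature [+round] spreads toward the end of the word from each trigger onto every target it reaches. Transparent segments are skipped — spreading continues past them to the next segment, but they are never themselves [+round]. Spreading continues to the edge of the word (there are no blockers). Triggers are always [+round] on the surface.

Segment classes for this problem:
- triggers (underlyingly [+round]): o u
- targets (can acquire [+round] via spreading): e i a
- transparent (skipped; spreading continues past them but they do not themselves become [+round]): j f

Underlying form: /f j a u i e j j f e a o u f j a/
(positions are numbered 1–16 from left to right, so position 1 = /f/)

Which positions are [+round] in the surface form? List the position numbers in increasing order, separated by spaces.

4 5 6 10 11 12 13 16

From /u/ at 4 rightward: 5 /i/ → [+round]; 6 /e/ → [+round]; 7 /j/ transparent; 8 /j/ transparent; 9 /f/ transparent; 10 /e/ → [+round]; 11 /a/ → [+round]; 12 /o/ is itself a trigger — this domain ends here.
From /o/ at 12 rightward: 13 /u/ is itself a trigger — this domain ends here.
From /u/ at 13 rightward: 14 /f/ transparent; 15 /j/ transparent; 16 /a/ → [+round]; word edge.
Target with no active source: position 3 stays [-round].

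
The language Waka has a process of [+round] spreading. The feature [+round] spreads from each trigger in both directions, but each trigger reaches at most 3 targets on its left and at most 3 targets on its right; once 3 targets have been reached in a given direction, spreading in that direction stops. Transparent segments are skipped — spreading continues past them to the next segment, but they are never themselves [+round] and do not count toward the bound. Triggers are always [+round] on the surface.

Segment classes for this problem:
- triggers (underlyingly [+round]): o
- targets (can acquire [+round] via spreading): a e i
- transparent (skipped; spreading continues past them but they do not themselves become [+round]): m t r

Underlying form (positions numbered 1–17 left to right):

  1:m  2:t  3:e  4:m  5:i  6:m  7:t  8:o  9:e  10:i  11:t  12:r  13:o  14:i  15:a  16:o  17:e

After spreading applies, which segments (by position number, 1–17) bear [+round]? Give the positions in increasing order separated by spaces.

From /o/ at 8 rightward: 9 /e/ → [+round]; 10 /i/ → [+round]; 11 /t/ transparent; 12 /r/ transparent; 13 /o/ is itself a trigger — this domain ends here.
From /o/ at 8 leftward: 7 /t/ transparent; 6 /m/ transparent; 5 /i/ → [+round]; 4 /m/ transparent; 3 /e/ → [+round]; 2 /t/ transparent; 1 /m/ transparent; word edge.
From /o/ at 13 rightward: 14 /i/ → [+round]; 15 /a/ → [+round]; 16 /o/ is itself a trigger — this domain ends here.
From /o/ at 13 leftward: 12 /r/ transparent; 11 /t/ transparent; 10 /i/ → [+round]; 9 /e/ → [+round]; 8 /o/ is itself a trigger — this domain ends here.
From /o/ at 16 rightward: 17 /e/ → [+round]; word edge.
From /o/ at 16 leftward: 15 /a/ → [+round]; 14 /i/ → [+round]; 13 /o/ is itself a trigger — this domain ends here.

3 5 8 9 10 13 14 15 16 17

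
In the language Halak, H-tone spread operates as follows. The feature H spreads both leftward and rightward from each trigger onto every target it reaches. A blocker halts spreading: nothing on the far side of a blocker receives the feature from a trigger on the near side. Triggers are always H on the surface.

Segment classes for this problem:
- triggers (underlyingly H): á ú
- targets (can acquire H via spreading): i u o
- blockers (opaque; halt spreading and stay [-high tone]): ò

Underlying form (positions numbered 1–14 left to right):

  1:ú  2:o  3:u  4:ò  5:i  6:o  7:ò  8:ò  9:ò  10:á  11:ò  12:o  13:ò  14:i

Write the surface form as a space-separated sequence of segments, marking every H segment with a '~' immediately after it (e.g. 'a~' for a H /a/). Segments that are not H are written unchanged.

From /ú/ at 1 rightward: 2 /o/ → H; 3 /u/ → H; 4 /ò/ blocks.
From /ú/ at 1 leftward: word edge.
From /á/ at 10 rightward: 11 /ò/ blocks.
From /á/ at 10 leftward: 9 /ò/ blocks.
Targets with no active source: positions 5 6 12 14 stay [-high tone].
H positions on the surface: 1 2 3 10.

ú~ o~ u~ ò i o ò ò ò á~ ò o ò i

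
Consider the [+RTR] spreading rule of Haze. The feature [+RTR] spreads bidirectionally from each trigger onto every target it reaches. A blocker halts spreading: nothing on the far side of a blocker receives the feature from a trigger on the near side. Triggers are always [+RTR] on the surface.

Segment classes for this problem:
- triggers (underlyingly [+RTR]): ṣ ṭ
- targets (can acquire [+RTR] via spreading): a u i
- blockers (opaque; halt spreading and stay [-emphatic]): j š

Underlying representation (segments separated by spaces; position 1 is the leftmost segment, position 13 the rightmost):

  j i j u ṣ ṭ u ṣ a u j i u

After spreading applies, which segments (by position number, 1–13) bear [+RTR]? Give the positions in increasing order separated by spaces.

4 5 6 7 8 9 10

From /ṣ/ at 5 rightward: 6 /ṭ/ is itself a trigger — this domain ends here.
From /ṣ/ at 5 leftward: 4 /u/ → [+RTR]; 3 /j/ blocks.
From /ṭ/ at 6 rightward: 7 /u/ → [+RTR]; 8 /ṣ/ is itself a trigger — this domain ends here.
From /ṭ/ at 6 leftward: 5 /ṣ/ is itself a trigger — this domain ends here.
From /ṣ/ at 8 rightward: 9 /a/ → [+RTR]; 10 /u/ → [+RTR]; 11 /j/ blocks.
From /ṣ/ at 8 leftward: 7 /u/ → [+RTR]; 6 /ṭ/ is itself a trigger — this domain ends here.
Targets with no active source: positions 2 12 13 stay [-emphatic].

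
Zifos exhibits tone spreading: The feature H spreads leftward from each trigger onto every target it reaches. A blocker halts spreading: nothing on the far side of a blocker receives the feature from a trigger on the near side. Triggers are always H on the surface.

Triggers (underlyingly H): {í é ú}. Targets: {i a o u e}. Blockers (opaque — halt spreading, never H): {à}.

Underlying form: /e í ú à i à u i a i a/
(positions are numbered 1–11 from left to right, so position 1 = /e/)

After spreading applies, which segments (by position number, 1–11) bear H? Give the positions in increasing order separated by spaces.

1 2 3

From /í/ at 2 leftward: 1 /e/ → H; word edge.
From /ú/ at 3 leftward: 2 /í/ is itself a trigger — this domain ends here.
Targets with no active source: positions 5 7 8 9 10 11 stay [-high tone].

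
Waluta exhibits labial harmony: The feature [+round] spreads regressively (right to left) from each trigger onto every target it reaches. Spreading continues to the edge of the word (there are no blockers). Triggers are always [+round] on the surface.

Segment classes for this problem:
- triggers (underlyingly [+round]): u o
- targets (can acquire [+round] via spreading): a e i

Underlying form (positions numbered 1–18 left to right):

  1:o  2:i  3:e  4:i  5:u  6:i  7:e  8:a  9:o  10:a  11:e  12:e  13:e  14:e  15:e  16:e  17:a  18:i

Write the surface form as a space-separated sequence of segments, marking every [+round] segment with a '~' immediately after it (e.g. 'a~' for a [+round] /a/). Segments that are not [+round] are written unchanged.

o~ i~ e~ i~ u~ i~ e~ a~ o~ a e e e e e e a i

From /o/ at 1 leftward: word edge.
From /u/ at 5 leftward: 4 /i/ → [+round]; 3 /e/ → [+round]; 2 /i/ → [+round]; 1 /o/ is itself a trigger — this domain ends here.
From /o/ at 9 leftward: 8 /a/ → [+round]; 7 /e/ → [+round]; 6 /i/ → [+round]; 5 /u/ is itself a trigger — this domain ends here.
Targets with no active source: positions 10 11 12 13 14 15 16 17 18 stay [-round].
[+round] positions on the surface: 1 2 3 4 5 6 7 8 9.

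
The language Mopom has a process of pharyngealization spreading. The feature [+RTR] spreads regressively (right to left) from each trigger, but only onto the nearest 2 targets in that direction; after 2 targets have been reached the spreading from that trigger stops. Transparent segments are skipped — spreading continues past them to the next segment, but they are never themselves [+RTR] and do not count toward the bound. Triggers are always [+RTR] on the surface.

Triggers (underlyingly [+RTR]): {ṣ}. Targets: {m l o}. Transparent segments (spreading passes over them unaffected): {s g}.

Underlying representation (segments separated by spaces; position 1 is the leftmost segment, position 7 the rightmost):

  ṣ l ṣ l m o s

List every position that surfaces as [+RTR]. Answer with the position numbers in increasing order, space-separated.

From /ṣ/ at 1 leftward: word edge.
From /ṣ/ at 3 leftward: 2 /l/ → [+RTR]; 1 /ṣ/ is itself a trigger — this domain ends here.
Targets with no active source: positions 4 5 6 stay [-emphatic].

1 2 3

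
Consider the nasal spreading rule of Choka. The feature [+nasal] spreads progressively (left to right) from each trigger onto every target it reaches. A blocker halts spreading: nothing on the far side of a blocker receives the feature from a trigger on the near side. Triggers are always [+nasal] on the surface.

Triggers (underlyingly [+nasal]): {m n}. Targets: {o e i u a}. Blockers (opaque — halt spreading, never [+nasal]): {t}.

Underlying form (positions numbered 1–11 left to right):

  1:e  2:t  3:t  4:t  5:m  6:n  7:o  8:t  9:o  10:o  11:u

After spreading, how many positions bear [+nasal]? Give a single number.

3

From /m/ at 5 rightward: 6 /n/ is itself a trigger — this domain ends here.
From /n/ at 6 rightward: 7 /o/ → [+nasal]; 8 /t/ blocks.
Targets with no active source: positions 1 9 10 11 stay [-nasal].
[+nasal] positions on the surface: 5 6 7.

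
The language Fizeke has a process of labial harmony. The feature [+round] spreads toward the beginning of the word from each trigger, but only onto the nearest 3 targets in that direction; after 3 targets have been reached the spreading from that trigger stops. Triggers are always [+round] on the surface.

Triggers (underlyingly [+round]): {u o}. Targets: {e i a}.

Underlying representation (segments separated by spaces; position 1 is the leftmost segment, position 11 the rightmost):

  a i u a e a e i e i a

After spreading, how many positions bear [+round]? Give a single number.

From /u/ at 3 leftward: 2 /i/ → [+round]; 1 /a/ → [+round]; word edge.
Targets with no active source: positions 4 5 6 7 8 9 10 11 stay [-round].
[+round] positions on the surface: 1 2 3.

3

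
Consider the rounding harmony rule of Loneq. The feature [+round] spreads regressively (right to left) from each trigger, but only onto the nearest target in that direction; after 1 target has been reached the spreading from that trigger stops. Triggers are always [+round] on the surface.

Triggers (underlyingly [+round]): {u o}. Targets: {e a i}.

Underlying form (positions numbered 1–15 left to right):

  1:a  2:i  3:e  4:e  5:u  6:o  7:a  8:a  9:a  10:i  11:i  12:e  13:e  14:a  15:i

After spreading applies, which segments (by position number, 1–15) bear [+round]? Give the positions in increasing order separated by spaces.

From /u/ at 5 leftward: 4 /e/ → [+round]; bound reached.
From /o/ at 6 leftward: 5 /u/ is itself a trigger — this domain ends here.
Targets with no active source: positions 1 2 3 7 8 9 10 11 12 13 14 15 stay [-round].

4 5 6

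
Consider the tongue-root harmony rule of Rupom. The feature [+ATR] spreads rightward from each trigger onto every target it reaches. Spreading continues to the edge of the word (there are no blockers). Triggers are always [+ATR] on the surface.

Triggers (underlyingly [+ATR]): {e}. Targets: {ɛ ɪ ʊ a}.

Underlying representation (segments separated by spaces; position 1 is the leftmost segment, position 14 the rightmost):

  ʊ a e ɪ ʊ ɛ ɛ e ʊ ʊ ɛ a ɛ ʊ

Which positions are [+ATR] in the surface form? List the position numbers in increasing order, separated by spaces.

3 4 5 6 7 8 9 10 11 12 13 14

From /e/ at 3 rightward: 4 /ɪ/ → [+ATR]; 5 /ʊ/ → [+ATR]; 6 /ɛ/ → [+ATR]; 7 /ɛ/ → [+ATR]; 8 /e/ is itself a trigger — this domain ends here.
From /e/ at 8 rightward: 9 /ʊ/ → [+ATR]; 10 /ʊ/ → [+ATR]; 11 /ɛ/ → [+ATR]; 12 /a/ → [+ATR]; 13 /ɛ/ → [+ATR]; 14 /ʊ/ → [+ATR]; word edge.
Targets with no active source: positions 1 2 stay [-ATR].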